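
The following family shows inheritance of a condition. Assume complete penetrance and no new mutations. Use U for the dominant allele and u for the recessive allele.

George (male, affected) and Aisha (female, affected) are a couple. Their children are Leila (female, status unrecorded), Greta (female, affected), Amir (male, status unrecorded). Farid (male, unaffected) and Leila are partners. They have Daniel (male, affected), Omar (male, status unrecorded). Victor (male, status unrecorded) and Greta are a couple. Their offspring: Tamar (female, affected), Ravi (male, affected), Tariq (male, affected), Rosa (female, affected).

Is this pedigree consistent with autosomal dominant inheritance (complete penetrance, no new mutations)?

Yes

A consistent assignment under autosomal dominant exists: George UU, Aisha UU, Leila UU, Greta UU, Amir UU, Farid uu, Victor UU, Daniel Uu, Omar Uu, Tamar UU, Ravi UU, Tariq UU, Rosa UU.
In this assignment every recorded phenotype matches its genotype and every non-founder's genotype is obtainable from its parents' genotypes, so the pedigree is consistent.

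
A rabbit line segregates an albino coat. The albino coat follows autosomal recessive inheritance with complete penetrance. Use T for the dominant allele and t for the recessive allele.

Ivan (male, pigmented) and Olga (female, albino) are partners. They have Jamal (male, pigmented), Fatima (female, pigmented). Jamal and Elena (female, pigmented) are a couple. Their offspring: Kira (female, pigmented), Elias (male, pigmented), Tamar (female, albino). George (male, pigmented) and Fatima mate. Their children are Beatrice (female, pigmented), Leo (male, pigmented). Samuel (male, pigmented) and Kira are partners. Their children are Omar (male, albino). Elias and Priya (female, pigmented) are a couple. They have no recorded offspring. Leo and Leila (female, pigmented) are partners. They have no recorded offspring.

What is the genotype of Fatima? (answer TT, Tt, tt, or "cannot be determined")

Tt

From phenotype alone, Fatima is TT or Tt.
Fatima is pigmented so carries T and received t from Olga (tt), so Fatima is Tt.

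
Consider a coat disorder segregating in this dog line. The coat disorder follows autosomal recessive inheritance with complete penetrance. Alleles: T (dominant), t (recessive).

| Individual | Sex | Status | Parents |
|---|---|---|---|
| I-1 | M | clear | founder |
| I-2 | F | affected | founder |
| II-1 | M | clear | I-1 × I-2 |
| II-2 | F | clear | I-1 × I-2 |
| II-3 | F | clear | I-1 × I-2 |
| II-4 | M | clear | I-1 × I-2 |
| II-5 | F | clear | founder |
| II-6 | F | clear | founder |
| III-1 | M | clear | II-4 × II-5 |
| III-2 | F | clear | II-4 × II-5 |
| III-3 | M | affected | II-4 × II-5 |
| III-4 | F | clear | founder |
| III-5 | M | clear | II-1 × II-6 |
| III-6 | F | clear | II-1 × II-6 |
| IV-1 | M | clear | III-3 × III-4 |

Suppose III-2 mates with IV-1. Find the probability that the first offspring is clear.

II-4 is clear so carries T and received t from I-2 (tt), so II-4 is Tt.
II-5 is clear so carries T and passed t to III-3 (tt), so II-5 is Tt.
III-2 is a clear offspring of II-4 (Tt) × II-5 (Tt), whose cross gives 1/4 TT : 1/2 Tt : 1/4 tt; conditioning on being clear, III-2 is TT with probability 1/3, Tt with probability 2/3.
IV-1 is clear so carries T and received t from III-3 (tt), so IV-1 is Tt.
Summing over parental genotype combinations, P(offspring is clear) = 1/3·1 + 2/3·3/4 = 5/6.

5/6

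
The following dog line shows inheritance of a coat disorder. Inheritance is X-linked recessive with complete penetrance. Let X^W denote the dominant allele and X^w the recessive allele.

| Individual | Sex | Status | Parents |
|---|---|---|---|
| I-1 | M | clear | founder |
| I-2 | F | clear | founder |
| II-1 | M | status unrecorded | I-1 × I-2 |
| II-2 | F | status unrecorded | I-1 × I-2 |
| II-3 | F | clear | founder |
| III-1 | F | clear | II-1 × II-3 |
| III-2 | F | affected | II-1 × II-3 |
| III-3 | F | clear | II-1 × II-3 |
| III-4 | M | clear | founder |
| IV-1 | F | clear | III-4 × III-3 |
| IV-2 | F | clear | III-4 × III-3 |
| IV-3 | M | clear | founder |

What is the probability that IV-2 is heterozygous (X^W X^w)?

1/2

III-4 is clear, so III-4 is X^W Y.
III-3 is clear so carries W and received w from II-1 (X^w Y), so III-3 is X^W X^w.
Their cross gives offspring ratios 1/2 X^W X^W : 1/2 X^W X^w. Conditioning on IV-2 being clear, P(X^W X^w) = 1/2 / 1 = 1/2.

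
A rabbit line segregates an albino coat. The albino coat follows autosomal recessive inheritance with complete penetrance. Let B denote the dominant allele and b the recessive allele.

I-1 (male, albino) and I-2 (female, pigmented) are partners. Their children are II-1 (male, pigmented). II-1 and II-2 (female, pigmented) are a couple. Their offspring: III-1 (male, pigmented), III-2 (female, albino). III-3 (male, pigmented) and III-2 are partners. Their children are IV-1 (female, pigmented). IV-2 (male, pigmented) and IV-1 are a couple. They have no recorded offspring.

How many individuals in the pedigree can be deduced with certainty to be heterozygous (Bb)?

Obligate heterozygotes: II-1 is pigmented so carries B and received b from I-1 (bb), so II-1 is Bb; II-2 is pigmented so carries B and passed b to III-2 (bb), so II-2 is Bb; IV-1 is pigmented so carries B and received b from III-2 (bb), so IV-1 is Bb.
Every other individual is either homozygous by phenotype or has at least one consistent homozygous assignment, so the count is 3.

3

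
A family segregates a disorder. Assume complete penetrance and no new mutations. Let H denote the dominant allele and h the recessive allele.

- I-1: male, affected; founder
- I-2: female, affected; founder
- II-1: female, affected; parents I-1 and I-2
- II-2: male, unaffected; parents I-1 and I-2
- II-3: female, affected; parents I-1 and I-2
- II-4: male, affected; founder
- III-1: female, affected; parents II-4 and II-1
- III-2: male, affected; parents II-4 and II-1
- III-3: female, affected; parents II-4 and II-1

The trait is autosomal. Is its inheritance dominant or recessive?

I-1 and I-2 are both affected yet have an unaffected child II-2. Under a recessive model two affected parents are homozygous and every child would be affected, so the trait cannot be recessive.

dominant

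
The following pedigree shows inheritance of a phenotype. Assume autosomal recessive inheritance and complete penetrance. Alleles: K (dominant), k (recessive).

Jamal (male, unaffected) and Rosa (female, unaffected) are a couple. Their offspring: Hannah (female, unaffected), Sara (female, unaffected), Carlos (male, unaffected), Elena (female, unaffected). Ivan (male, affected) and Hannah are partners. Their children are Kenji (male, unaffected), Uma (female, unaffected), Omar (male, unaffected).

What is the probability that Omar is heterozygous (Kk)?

Omar is unaffected so carries K and received k from Ivan (kk), so Omar is Kk, giving P(Kk) = 1.

1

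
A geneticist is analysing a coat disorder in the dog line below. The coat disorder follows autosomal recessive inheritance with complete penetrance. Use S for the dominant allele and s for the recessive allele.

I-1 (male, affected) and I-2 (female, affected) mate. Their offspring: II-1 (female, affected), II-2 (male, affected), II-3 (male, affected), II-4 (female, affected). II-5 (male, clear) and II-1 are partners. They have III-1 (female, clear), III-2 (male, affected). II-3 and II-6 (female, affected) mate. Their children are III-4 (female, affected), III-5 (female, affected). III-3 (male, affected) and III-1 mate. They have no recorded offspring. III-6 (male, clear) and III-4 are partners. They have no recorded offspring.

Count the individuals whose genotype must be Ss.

Obligate heterozygotes: II-5 is clear so carries S and passed s to III-2 (ss), so II-5 is Ss; III-1 is clear so carries S and received s from II-1 (ss), so III-1 is Ss.
Every other individual is either homozygous by phenotype or has at least one consistent homozygous assignment, so the count is 2.

2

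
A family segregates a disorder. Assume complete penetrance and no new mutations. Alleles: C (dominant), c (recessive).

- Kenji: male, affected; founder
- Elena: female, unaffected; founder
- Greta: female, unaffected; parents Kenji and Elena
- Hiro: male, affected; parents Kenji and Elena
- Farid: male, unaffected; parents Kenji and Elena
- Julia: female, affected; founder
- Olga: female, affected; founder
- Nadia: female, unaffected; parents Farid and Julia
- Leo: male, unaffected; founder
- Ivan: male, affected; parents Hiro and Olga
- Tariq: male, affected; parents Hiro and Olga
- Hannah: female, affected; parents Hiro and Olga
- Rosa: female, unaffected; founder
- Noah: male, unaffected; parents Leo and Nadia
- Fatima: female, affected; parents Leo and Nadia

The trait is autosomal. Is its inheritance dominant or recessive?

recessive

Leo and Nadia are both unaffected yet have an affected child Fatima. Under dominance, an affected child requires at least one affected parent, so the trait cannot be dominant.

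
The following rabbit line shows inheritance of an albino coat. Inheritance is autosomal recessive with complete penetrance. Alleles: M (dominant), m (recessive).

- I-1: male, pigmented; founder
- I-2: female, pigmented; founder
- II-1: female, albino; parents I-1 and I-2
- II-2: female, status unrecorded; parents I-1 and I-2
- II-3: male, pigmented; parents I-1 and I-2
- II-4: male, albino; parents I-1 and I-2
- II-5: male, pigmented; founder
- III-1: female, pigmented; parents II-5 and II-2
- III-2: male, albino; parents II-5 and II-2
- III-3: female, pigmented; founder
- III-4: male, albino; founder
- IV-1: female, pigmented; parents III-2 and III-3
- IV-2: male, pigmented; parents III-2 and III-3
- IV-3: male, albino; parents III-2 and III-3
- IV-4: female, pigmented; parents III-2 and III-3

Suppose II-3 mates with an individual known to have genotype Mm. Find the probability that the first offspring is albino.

1/6

I-1 is pigmented so carries M and passed m to II-1 (mm), so I-1 is Mm.
I-2 is pigmented so carries M and passed m to II-1 (mm), so I-2 is Mm.
II-3 is a pigmented offspring of I-1 (Mm) × I-2 (Mm), whose cross gives 1/4 MM : 1/2 Mm : 1/4 mm; conditioning on being pigmented, II-3 is MM with probability 1/3, Mm with probability 2/3.
Summing over parental genotype combinations, P(offspring is albino) = 2/3·1/4 = 1/6.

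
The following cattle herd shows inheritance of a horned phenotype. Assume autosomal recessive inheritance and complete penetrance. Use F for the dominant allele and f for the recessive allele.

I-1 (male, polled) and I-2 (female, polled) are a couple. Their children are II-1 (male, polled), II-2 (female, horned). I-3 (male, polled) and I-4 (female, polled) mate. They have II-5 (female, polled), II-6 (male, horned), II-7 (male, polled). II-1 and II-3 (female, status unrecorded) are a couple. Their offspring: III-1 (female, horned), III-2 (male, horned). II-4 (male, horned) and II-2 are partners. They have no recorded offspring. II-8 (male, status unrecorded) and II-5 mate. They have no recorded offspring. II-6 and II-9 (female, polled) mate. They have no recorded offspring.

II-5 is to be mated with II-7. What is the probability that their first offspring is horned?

I-3 is polled so carries F and passed f to II-6 (ff), so I-3 is Ff.
I-4 is polled so carries F and passed f to II-6 (ff), so I-4 is Ff.
II-5 is a polled offspring of I-3 (Ff) × I-4 (Ff), whose cross gives 1/4 FF : 1/2 Ff : 1/4 ff; conditioning on being polled, II-5 is FF with probability 1/3, Ff with probability 2/3.
II-7 is a polled offspring of I-3 (Ff) × I-4 (Ff), whose cross gives 1/4 FF : 1/2 Ff : 1/4 ff; conditioning on being polled, II-7 is FF with probability 1/3, Ff with probability 2/3.
Summing over parental genotype combinations, P(offspring is horned) = 4/9·1/4 = 1/9.

1/9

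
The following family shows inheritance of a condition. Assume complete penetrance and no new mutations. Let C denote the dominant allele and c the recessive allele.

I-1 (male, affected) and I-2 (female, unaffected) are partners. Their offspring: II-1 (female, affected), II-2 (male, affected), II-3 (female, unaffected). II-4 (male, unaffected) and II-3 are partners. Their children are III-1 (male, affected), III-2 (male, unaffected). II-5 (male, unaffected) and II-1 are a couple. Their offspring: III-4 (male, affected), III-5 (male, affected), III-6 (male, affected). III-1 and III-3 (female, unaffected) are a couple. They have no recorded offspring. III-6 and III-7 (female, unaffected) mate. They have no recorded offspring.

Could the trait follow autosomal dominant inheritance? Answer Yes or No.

Under autosomal dominant, III-1 (affected, male) cannot arise from II-4 (unaffected) × II-3 (unaffected).

No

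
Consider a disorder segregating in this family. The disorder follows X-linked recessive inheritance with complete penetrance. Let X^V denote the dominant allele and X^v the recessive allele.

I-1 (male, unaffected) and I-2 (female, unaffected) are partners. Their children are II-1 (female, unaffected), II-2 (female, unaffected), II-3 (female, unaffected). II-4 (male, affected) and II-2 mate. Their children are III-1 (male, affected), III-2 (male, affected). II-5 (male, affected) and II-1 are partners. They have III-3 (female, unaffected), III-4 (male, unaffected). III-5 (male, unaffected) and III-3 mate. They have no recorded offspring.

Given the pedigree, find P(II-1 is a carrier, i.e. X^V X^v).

1/5

I-1 is unaffected, so I-1 is X^V Y.
I-2 is unaffected so carries V and passed v to II-2 (X^V X^v, whose V came from I-1), so I-2 is X^V X^v.
Their cross gives offspring ratios 1/2 X^V X^V : 1/2 X^V X^v. Conditioning on II-1 being unaffected, P(X^V X^v) = 1/2 / 1 = 1/2 before taking II-1's own offspring into account.
II-5 is affected, so II-5 is X^v Y.
Now use II-1's offspring. Probability of each recorded status — unaffected daughter III-3: 1/2 if II-1 is X^V X^v, 1 if X^V X^V; unaffected son III-4: 1/2 if II-1 is X^V X^v, 1 if X^V X^V.
Bayes: P(X^V X^v) = 1/2·1/4 / (1/2·1/4 + 1/2·1) = 1/5.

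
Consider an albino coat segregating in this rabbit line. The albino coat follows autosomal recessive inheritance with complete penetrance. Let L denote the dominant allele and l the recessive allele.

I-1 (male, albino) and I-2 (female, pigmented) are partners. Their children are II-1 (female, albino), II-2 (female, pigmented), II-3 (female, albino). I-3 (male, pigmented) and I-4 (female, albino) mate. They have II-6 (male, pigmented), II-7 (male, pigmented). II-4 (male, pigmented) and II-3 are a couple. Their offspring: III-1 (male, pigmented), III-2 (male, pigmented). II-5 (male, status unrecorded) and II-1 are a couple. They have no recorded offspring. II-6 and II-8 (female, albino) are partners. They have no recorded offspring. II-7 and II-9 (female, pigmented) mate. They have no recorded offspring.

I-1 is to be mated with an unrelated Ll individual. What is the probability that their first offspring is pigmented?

I-1 is albino, so I-1 is ll.
The cross gives 1/2 Ll : 1/2 ll, so P(offspring is pigmented) = 1/2.

1/2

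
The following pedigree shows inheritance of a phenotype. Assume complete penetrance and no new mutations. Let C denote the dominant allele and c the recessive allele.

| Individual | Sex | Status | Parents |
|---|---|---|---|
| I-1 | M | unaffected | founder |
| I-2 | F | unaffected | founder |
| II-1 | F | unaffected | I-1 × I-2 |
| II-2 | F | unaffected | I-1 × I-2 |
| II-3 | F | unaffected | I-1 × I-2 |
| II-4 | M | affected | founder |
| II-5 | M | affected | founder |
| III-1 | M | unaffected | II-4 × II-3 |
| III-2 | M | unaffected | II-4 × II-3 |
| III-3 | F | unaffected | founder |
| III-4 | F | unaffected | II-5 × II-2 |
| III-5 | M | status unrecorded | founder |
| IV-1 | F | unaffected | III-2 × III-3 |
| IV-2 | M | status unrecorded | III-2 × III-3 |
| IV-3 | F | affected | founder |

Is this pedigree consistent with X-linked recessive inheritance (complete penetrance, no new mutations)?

A consistent assignment under X-linked recessive exists: I-1 X^C Y, I-2 X^C X^C, II-1 X^C X^C, II-2 X^C X^C, II-3 X^C X^C, II-4 X^c Y, II-5 X^c Y, III-1 X^C Y, III-2 X^C Y, III-3 X^C X^C, III-4 X^C X^c, III-5 X^C Y, IV-1 X^C X^C, IV-2 X^C Y, IV-3 X^c X^c.
In this assignment every recorded phenotype matches its genotype and every non-founder's genotype is obtainable from its parents' genotypes, so the pedigree is consistent.

Yes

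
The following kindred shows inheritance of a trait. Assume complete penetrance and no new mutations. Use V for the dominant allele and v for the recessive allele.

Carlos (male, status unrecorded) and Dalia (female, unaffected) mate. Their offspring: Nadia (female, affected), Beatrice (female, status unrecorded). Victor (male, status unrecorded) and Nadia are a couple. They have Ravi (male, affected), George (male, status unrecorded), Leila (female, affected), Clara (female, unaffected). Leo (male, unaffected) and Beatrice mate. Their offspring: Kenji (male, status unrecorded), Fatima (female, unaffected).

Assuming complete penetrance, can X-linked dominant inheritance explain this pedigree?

A consistent assignment under X-linked dominant exists: Carlos X^V Y, Dalia X^v X^v, Nadia X^V X^v, Beatrice X^V X^v, Victor X^v Y, Leo X^v Y, Ravi X^V Y, George X^V Y, Leila X^V X^v, Clara X^v X^v, Kenji X^V Y, Fatima X^v X^v.
In this assignment every recorded phenotype matches its genotype and every non-founder's genotype is obtainable from its parents' genotypes, so the pedigree is consistent.

Yes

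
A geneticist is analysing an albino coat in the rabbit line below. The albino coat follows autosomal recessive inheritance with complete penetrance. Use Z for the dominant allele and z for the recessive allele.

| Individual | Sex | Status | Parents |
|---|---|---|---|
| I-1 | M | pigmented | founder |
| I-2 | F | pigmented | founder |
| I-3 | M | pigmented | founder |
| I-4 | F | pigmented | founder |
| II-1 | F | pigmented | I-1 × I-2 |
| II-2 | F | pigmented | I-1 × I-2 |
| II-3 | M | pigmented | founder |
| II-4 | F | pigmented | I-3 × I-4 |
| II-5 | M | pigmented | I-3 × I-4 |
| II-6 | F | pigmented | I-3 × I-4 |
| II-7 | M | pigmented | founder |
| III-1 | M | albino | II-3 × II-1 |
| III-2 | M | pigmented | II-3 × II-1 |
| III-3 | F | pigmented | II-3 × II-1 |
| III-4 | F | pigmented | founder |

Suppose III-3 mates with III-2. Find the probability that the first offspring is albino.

1/9

II-3 is pigmented so carries Z and passed z to III-1 (zz), so II-3 is Zz.
II-1 is pigmented so carries Z and passed z to III-1 (zz), so II-1 is Zz.
III-3 is a pigmented offspring of II-3 (Zz) × II-1 (Zz), whose cross gives 1/4 ZZ : 1/2 Zz : 1/4 zz; conditioning on being pigmented, III-3 is ZZ with probability 1/3, Zz with probability 2/3.
III-2 is a pigmented offspring of II-3 (Zz) × II-1 (Zz), whose cross gives 1/4 ZZ : 1/2 Zz : 1/4 zz; conditioning on being pigmented, III-2 is ZZ with probability 1/3, Zz with probability 2/3.
Summing over parental genotype combinations, P(offspring is albino) = 4/9·1/4 = 1/9.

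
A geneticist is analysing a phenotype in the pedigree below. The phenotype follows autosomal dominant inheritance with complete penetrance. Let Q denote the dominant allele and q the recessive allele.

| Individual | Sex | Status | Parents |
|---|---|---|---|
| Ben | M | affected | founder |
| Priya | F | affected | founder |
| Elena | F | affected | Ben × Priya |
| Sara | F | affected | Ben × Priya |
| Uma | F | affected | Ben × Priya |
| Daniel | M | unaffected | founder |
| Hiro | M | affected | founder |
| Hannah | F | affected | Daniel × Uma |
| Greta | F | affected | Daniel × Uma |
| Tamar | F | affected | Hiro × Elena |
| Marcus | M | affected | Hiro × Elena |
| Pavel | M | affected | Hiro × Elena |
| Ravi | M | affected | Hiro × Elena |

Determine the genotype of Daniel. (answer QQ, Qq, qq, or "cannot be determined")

qq

Daniel is unaffected, so Daniel is qq.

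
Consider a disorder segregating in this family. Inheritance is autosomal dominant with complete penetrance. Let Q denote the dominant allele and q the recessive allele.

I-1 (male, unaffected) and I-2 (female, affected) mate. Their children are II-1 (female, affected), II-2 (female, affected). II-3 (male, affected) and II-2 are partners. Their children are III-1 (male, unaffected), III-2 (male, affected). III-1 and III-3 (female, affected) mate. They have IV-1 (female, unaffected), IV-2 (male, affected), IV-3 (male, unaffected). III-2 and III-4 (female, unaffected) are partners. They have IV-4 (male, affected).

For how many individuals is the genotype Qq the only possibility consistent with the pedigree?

6

Obligate heterozygotes: II-1 is affected so carries Q and received q from I-1 (qq), so II-1 is Qq; II-2 is affected so carries Q and received q from I-1 (qq), so II-2 is Qq; II-3 is affected so carries Q and passed q to III-1 (qq), so II-3 is Qq; III-3 is affected so carries Q and passed q to IV-1 (qq), so III-3 is Qq; IV-2 is affected so carries Q and received q from III-1 (qq), so IV-2 is Qq; IV-4 is affected so carries Q and received q from III-4 (qq), so IV-4 is Qq.
Every other individual is either homozygous by phenotype or has at least one consistent homozygous assignment, so the count is 6.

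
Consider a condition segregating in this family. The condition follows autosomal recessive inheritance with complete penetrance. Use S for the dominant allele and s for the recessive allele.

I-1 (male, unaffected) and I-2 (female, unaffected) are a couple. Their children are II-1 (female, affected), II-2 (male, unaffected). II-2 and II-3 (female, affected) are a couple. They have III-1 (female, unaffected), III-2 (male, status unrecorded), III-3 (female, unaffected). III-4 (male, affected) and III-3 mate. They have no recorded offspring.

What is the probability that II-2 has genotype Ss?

1/3

I-1 is unaffected so carries S and passed s to II-1 (ss), so I-1 is Ss.
I-2 is unaffected so carries S and passed s to II-1 (ss), so I-2 is Ss.
Their cross gives offspring ratios 1/4 SS : 1/2 Ss : 1/4 ss. Conditioning on II-2 being unaffected, P(Ss) = 1/2 / 3/4 = 2/3 before taking II-2's own offspring into account.
II-3 is affected, so II-3 is ss.
Now use II-2's offspring. Probability of each recorded status — unaffected daughter III-1: 1/2 if II-2 is Ss, 1 if SS; unaffected daughter III-3: 1/2 if II-2 is Ss, 1 if SS. (III-2: equally likely either way, so uninformative.)
Bayes: P(Ss) = 2/3·1/4 / (2/3·1/4 + 1/3·1) = 1/3.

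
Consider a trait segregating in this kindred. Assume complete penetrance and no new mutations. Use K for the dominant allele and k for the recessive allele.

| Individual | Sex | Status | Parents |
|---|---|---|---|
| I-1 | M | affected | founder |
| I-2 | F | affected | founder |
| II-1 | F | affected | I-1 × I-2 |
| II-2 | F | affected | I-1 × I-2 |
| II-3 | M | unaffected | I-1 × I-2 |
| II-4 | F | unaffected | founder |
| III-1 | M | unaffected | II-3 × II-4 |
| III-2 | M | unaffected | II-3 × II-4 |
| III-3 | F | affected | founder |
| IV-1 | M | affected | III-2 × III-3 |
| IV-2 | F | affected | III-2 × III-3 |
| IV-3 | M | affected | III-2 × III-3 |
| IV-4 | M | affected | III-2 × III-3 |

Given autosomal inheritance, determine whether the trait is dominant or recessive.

I-1 and I-2 are both affected yet have an unaffected child II-3. Under a recessive model two affected parents are homozygous and every child would be affected, so the trait cannot be recessive.

dominant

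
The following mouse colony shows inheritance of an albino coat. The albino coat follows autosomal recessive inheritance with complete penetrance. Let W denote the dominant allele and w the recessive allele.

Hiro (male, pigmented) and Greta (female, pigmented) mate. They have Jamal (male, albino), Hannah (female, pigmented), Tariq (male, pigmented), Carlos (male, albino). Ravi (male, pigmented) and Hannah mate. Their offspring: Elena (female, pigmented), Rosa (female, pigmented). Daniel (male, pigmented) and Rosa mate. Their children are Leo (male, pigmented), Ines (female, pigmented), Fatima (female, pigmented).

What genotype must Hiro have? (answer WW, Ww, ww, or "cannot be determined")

From phenotype alone, Hiro is WW or Ww.
Hiro is pigmented so carries W and passed w to Jamal (ww), so Hiro is Ww.

Ww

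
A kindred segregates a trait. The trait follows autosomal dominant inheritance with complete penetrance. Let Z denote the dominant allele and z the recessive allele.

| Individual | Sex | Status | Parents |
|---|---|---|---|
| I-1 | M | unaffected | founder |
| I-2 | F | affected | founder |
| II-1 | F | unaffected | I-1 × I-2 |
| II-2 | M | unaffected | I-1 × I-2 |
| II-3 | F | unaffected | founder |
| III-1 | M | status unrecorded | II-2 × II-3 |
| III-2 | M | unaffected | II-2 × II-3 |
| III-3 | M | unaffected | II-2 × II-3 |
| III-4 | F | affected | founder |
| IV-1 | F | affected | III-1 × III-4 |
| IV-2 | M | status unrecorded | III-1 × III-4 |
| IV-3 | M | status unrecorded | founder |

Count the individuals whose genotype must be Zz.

Obligate heterozygotes: I-2 is affected so carries Z and passed z to II-1 (zz), so I-2 is Zz; IV-1 is affected so carries Z and received z from III-1 (zz), so IV-1 is Zz.
Every other individual is either homozygous by phenotype or has at least one consistent homozygous assignment, so the count is 2.

2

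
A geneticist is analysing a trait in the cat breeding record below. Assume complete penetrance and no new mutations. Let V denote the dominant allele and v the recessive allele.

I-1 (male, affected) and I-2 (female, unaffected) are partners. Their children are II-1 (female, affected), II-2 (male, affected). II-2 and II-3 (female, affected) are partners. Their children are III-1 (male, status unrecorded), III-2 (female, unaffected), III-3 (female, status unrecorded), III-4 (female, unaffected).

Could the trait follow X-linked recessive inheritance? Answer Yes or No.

No

Under X-linked recessive, III-2 (unaffected, female) cannot arise from II-2 (affected) × II-3 (affected).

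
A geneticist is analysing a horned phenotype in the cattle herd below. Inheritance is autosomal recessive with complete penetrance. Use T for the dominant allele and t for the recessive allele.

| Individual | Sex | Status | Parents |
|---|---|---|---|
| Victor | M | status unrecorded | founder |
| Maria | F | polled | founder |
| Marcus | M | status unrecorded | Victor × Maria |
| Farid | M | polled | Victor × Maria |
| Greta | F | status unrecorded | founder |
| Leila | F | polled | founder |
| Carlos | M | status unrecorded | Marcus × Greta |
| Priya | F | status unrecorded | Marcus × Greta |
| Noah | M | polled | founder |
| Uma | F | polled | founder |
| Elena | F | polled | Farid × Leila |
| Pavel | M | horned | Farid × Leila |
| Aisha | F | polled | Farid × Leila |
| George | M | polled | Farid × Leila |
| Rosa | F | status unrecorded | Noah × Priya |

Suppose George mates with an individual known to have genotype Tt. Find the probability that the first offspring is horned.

Farid is polled so carries T and passed t to Pavel (tt), so Farid is Tt.
Leila is polled so carries T and passed t to Pavel (tt), so Leila is Tt.
George is a polled offspring of Farid (Tt) × Leila (Tt), whose cross gives 1/4 TT : 1/2 Tt : 1/4 tt; conditioning on being polled, George is TT with probability 1/3, Tt with probability 2/3.
Summing over parental genotype combinations, P(offspring is horned) = 2/3·1/4 = 1/6.

1/6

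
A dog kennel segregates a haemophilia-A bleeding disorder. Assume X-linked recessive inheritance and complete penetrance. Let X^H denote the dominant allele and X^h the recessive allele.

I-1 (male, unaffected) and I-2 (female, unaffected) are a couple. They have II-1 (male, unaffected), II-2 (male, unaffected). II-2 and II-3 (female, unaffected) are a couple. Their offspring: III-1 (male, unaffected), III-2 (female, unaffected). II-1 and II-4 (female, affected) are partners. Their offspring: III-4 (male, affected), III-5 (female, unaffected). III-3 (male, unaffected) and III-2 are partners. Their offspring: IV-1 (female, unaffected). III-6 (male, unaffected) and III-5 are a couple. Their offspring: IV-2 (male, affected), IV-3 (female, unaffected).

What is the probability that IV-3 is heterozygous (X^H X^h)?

III-6 is unaffected, so III-6 is X^H Y.
III-5 is unaffected so carries H and received h from II-4 (X^h X^h), so III-5 is X^H X^h.
Their cross gives offspring ratios 1/2 X^H X^H : 1/2 X^H X^h. Conditioning on IV-3 being unaffected, P(X^H X^h) = 1/2 / 1 = 1/2.

1/2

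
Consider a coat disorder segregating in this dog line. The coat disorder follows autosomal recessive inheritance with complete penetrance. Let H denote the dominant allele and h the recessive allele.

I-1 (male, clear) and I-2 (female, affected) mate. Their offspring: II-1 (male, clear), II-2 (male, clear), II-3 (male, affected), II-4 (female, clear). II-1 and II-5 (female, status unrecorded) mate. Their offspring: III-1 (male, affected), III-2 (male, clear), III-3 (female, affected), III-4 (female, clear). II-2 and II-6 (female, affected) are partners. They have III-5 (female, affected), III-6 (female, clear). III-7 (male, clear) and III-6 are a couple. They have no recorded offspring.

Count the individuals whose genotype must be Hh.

Obligate heterozygotes: I-1 is clear so carries H and passed h to II-3 (hh), so I-1 is Hh; II-1 is clear so carries H and received h from I-2 (hh), so II-1 is Hh; II-2 is clear so carries H and received h from I-2 (hh), so II-2 is Hh; II-4 is clear so carries H and received h from I-2 (hh), so II-4 is Hh; III-6 is clear so carries H and received h from II-6 (hh), so III-6 is Hh.
Every other individual is either homozygous by phenotype or has at least one consistent homozygous assignment, so the count is 5.

5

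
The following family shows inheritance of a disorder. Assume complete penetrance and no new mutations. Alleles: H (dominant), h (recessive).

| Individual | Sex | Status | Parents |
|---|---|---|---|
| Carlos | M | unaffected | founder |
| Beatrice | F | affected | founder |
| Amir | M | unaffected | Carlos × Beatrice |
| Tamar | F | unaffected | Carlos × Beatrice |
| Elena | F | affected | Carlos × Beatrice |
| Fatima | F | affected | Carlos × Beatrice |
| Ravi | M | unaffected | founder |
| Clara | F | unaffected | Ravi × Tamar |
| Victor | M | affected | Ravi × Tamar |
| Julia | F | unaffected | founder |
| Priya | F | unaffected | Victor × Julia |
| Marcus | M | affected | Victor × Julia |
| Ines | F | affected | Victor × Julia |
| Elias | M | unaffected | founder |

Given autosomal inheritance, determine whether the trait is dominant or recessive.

recessive

Ravi and Tamar are both unaffected yet have an affected child Victor. Under dominance, an affected child requires at least one affected parent, so the trait cannot be dominant.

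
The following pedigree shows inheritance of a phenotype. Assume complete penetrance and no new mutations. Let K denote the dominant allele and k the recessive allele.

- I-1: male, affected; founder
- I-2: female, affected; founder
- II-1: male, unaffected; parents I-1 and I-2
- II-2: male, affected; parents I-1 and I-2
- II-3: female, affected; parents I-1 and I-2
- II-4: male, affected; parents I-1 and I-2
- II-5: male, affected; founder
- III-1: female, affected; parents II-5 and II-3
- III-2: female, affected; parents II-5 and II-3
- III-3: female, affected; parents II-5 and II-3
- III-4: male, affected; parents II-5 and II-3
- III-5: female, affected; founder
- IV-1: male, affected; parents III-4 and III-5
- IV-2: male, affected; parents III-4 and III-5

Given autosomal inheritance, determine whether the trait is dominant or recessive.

I-1 and I-2 are both affected yet have an unaffected child II-1. Under a recessive model two affected parents are homozygous and every child would be affected, so the trait cannot be recessive.

dominant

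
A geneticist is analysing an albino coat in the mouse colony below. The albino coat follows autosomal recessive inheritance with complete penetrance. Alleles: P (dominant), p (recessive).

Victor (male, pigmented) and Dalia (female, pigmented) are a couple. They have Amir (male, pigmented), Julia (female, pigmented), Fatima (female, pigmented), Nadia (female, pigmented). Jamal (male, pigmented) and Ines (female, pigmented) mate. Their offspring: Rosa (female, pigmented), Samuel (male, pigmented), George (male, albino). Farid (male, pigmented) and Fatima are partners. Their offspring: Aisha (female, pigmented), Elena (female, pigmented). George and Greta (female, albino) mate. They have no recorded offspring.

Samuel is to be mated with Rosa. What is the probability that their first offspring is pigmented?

8/9

Jamal is pigmented so carries P and passed p to George (pp), so Jamal is Pp.
Ines is pigmented so carries P and passed p to George (pp), so Ines is Pp.
Samuel is a pigmented offspring of Jamal (Pp) × Ines (Pp), whose cross gives 1/4 PP : 1/2 Pp : 1/4 pp; conditioning on being pigmented, Samuel is PP with probability 1/3, Pp with probability 2/3.
Rosa is a pigmented offspring of Jamal (Pp) × Ines (Pp), whose cross gives 1/4 PP : 1/2 Pp : 1/4 pp; conditioning on being pigmented, Rosa is PP with probability 1/3, Pp with probability 2/3.
Summing over parental genotype combinations, P(offspring is pigmented) = 1/9·1 + 2/9·1 + 2/9·1 + 4/9·3/4 = 8/9.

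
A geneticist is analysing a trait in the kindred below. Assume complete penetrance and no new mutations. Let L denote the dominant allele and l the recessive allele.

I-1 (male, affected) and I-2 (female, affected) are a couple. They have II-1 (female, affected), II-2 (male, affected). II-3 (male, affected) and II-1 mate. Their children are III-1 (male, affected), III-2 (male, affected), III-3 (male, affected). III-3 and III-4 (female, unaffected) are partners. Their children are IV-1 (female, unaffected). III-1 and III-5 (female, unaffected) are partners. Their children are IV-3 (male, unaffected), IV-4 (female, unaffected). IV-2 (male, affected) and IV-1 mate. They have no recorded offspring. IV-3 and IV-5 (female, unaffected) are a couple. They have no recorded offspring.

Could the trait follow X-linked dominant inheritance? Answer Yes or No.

Under X-linked dominant, IV-1 (unaffected, female) cannot arise from III-3 (affected) × III-4 (unaffected).

No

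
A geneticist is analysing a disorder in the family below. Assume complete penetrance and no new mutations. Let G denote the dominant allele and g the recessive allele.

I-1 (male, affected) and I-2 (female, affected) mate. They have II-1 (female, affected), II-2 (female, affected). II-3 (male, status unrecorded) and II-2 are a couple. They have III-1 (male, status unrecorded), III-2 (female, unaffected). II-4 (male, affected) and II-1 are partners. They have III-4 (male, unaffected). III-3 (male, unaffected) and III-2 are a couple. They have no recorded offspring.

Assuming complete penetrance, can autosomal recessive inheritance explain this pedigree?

No

Under autosomal recessive, III-4 (unaffected, male) cannot arise from II-4 (affected) × II-1 (affected).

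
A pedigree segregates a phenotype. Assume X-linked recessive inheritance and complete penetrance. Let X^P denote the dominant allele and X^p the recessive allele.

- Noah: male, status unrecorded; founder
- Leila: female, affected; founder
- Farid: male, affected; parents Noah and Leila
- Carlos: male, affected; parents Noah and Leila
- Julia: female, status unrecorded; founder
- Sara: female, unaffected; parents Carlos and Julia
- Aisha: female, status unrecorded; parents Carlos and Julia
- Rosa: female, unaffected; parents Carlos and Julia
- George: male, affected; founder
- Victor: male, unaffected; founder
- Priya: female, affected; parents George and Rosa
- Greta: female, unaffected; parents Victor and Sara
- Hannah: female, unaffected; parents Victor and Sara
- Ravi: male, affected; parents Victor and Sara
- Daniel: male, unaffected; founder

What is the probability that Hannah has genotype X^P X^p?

Victor is unaffected, so Victor is X^P Y.
Sara is unaffected so carries P and received p from Carlos (X^p Y), so Sara is X^P X^p.
Their cross gives offspring ratios 1/2 X^P X^P : 1/2 X^P X^p. Conditioning on Hannah being unaffected, P(X^P X^p) = 1/2 / 1 = 1/2.

1/2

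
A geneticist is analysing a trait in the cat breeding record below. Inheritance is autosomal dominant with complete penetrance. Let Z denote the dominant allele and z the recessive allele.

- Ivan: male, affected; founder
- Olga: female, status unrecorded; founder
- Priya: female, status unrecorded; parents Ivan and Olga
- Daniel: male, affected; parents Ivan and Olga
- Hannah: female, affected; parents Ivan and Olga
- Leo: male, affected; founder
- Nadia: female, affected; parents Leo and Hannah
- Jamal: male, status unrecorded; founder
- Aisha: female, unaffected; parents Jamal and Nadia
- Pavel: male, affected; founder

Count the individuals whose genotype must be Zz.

Obligate heterozygotes: Nadia is affected so carries Z and passed z to Aisha (zz), so Nadia is Zz.
Every other individual is either homozygous by phenotype or has at least one consistent homozygous assignment, so the count is 1.

1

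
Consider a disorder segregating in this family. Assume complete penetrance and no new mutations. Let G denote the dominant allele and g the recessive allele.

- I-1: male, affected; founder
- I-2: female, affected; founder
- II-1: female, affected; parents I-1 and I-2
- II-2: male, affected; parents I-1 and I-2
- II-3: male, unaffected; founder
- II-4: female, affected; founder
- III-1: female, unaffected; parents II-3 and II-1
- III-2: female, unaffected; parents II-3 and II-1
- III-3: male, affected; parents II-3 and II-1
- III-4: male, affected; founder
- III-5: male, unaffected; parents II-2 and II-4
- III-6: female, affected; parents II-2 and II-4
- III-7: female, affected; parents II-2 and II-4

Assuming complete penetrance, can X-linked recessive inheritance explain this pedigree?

Under X-linked recessive, III-5 (unaffected, male) cannot arise from II-2 (affected) × II-4 (affected).

No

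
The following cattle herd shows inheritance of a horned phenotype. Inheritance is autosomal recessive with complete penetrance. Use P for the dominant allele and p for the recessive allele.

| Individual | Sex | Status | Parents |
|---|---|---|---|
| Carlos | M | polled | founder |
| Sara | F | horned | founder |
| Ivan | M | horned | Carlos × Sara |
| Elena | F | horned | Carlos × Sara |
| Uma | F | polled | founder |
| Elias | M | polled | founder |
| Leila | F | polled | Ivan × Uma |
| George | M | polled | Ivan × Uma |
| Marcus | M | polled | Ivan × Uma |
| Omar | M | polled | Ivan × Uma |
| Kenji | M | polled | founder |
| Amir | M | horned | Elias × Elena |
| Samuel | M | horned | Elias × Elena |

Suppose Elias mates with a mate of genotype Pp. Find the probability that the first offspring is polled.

Elias is polled so carries P and passed p to Amir (pp), so Elias is Pp.
The cross gives 1/4 PP : 1/2 Pp : 1/4 pp, so P(offspring is polled) = 3/4.

3/4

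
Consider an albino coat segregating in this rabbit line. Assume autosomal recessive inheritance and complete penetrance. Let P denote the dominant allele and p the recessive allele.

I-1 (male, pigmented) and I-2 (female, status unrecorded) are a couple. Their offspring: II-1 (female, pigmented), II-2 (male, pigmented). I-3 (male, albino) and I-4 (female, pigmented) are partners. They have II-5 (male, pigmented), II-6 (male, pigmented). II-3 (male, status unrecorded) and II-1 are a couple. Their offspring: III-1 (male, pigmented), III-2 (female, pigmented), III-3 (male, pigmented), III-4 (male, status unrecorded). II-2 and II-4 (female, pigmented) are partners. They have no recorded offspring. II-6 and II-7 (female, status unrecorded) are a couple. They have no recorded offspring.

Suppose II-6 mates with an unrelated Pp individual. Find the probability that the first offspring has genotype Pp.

II-6 is pigmented so carries P and received p from I-3 (pp), so II-6 is Pp.
The cross gives 1/4 PP : 1/2 Pp : 1/4 pp, so P(offspring has genotype Pp) = 1/2.

1/2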